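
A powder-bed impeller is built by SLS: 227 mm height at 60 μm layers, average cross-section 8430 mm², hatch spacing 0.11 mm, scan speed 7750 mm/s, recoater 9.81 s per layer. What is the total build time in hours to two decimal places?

Layers = ⌈227/0.06⌉ = 3784.
Scan path per layer = 8430 / 0.11, so 76636.4 mm.
Laser time per layer: 76636.4 / 7750 → 9.8886 s.
Per-layer time = 9.8886 + 9.81 = 19.6986 s.
Total: 3784 × 19.6986 s = 74539.5024 s → 20.71 hours.

20.71 hours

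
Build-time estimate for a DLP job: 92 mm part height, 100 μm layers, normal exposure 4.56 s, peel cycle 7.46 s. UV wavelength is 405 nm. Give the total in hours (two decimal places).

Layer count = ceil(92 / 0.1) = 920.
Each layer takes: 4.56 + 7.46 → 12.02 s.
Total = 920 × 12.02 = 11058.4 s = 3.07 hours.

3.07 hours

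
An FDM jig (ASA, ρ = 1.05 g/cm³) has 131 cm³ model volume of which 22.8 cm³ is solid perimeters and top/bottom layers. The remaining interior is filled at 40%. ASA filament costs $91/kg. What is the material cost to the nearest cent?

$6.31

Infill region: 131 − 22.8 → 108.2 cm³.
Infill deposited = 0.40 × 108.2, so 43.28 cm³.
Total extruded = 22.8 + 43.28, so 66.08 cm³.
Mass = 66.08 × 1.05, so 69.384 g.
Cost = 69.384 g / 1000 × $91/kg = $6.31.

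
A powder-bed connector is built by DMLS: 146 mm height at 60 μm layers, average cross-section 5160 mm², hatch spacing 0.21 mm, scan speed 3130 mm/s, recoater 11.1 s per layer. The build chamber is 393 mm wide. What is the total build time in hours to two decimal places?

Layer count = ceil(146 / 0.06) = 2434.
Hatch length per layer = 5160 / 0.21 = 24571.4 mm.
Laser time per layer: 24571.4 / 3130 → 7.8503 s.
Time per layer = 7.8503 + 11.1, so 18.9503 s.
Total: 2434 × 18.9503 s = 46125.0302 s → 12.81 hours.

12.81 hours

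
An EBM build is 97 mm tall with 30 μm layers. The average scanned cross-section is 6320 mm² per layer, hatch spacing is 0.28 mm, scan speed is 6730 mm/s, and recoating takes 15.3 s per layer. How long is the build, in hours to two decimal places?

Number of layers: 97 / 0.03 → 3234 (rounded up).
Scan path per layer = 6320 / 0.28, so 22571.4 mm.
Scan time per layer: 22571.4 / 6730 → 3.3538 s.
Per-layer time: 3.3538 + 15.3 → 18.6538 s.
3234 layers × 18.6538 s/layer = 60326.3892 s, i.e. 16.76 hours.

16.76 hours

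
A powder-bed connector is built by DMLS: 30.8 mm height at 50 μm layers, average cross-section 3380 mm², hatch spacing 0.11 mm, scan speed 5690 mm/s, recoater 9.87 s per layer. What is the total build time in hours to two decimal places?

Number of layers: 30.8 / 0.05 → 616 (rounded up).
Scan path per layer: 3380 / 0.11 → 30727.3 mm.
Per-layer scan time = 30727.3 / 5690, so 5.4002 s.
Per-layer time: 5.4002 + 9.87 → 15.2702 s.
616 layers × 15.2702 s/layer = 9406.4432 s, i.e. 2.61 hours.

2.61 hours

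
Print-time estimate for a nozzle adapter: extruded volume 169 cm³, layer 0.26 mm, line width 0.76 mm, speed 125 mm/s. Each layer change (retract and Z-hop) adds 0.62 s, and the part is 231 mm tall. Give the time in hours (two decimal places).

2.05 hours

Line area = 0.26 × 0.76, so 0.1976 mm².
Path length: 169000 mm³ / 0.1976 mm² → 855263.2 mm.
Time extruding: 855263.2 / 125 → 6842.1 s.
Layer count = ceil(231 / 0.26) = 889.
Z-hop total: 889 × 0.62 → 551.18 s.
Altogether 6842.1 + 551.18 = 7393.28 s, i.e. 2.05 hours.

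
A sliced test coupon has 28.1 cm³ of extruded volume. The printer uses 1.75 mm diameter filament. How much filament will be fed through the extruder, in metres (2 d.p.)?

Cross-section of 1.75 mm filament: π·(1.75/2)² = 2.4053 mm².
Length = 28.1 cm³ / 2.4053 mm² = 28100 / 2.4053 = 11682.53 mm = 11.68 m.

11.68 m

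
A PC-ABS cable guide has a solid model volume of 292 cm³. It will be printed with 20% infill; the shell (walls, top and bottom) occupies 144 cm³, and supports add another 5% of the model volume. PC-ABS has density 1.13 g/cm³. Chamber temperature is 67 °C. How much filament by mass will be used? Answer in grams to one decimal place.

212.7 g

Interior volume = 292 − 144 = 148 cm³.
Deposited infill = 0.20 × 148, so 29.6 cm³.
Support: 0.05 × 292 → 14.6 cm³.
Total printed volume: 144 + 29.6 + 14.6 → 188.2 cm³.
Mass: 188.2 × 1.13 → 212.666 g.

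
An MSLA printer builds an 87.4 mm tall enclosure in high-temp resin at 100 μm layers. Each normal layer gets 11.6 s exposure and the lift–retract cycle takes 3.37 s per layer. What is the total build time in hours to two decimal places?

Layer count = ceil(87.4 / 0.1) = 874.
Each layer takes: 11.6 + 3.37 → 14.97 s.
Build time: 874 × 14.97 s = 13083.78 s, i.e. 3.63 hours.

3.63 hours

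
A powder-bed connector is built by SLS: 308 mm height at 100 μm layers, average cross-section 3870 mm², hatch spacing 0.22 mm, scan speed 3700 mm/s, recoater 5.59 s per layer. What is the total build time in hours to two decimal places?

Layers = ⌈308/0.1⌉ = 3080.
Per-layer scan distance: 3870 / 0.22 → 17590.9 mm.
Scan time per layer = 17590.9 / 3700 = 4.7543 s.
Per-layer time = 4.7543 + 5.59 = 10.3443 s.
Total: 3080 × 10.3443 s = 31860.444 s → 8.85 hours.

8.85 hours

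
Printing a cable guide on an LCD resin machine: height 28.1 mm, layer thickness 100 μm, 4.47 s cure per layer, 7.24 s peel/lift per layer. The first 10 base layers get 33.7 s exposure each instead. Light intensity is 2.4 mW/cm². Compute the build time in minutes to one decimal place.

59.7 minutes

Layer count = ceil(28.1 / 0.1) = 281.
Bottom layers: 10 × (33.7 + 7.24) → 409.4 s.
Regular layers = 271 × (4.47 + 7.24) = 3173.41 s.
Total = 409.4 + 3173.41 = 3582.81 s = 59.7 minutes.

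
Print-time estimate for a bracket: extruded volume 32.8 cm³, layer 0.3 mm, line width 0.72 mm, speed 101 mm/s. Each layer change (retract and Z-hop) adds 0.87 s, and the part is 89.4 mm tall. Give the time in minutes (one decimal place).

Bead cross-section = 0.3 × 0.72, so 0.216 mm².
Path length: 32800 mm³ / 0.216 mm² → 151851.9 mm.
Time extruding = 151851.9 / 101 = 1503.5 s.
Layer count = ceil(89.4 / 0.3) = 298.
Layer-change overhead = 298 × 0.87 = 259.26 s.
Total = 1503.5 + 259.26 = 1762.76 s = 29.4 minutes.

29.4 minutes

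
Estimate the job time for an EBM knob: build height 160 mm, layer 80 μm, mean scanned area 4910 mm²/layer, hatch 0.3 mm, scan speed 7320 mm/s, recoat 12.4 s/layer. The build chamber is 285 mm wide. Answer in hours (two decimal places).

Layers = ⌈160/0.08⌉ = 2000.
Per-layer scan distance = 4910 / 0.3 = 16366.7 mm.
Scan time per layer: 16366.7 / 7320 → 2.2359 s.
Per-layer time: 2.2359 + 12.4 → 14.6359 s.
Total: 2000 × 14.6359 s = 29271.8 s → 8.13 hours.

8.13 hours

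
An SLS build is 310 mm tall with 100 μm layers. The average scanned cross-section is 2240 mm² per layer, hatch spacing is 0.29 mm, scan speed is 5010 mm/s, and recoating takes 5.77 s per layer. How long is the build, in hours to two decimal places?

Layer count = ceil(310 / 0.1) = 3100.
Hatch length per layer: 2240 / 0.29 → 7724.1 mm.
Per-layer scan time: 7724.1 / 5010 → 1.5417 s.
Time per layer = 1.5417 + 5.77 = 7.3117 s.
Total: 3100 × 7.3117 s = 22666.27 s → 6.30 hours.

6.30 hours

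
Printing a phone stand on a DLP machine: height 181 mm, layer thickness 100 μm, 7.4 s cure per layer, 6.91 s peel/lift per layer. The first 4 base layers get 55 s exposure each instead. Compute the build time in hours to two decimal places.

Number of layers: 181 / 0.1 → 1810 (rounded up).
Bottom layers = 4 × (55 + 6.91) = 247.64 s.
Remaining layers = 1806 × (7.4 + 6.91) = 25843.86 s.
Total = 247.64 + 25843.86 = 26091.5 s = 7.25 hours.

7.25 hours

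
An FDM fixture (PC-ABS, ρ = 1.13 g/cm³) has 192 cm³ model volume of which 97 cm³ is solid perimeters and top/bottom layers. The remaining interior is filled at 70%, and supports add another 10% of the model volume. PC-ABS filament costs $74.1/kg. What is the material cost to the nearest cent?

$15.30

Volume inside the shell: 192 − 97 → 95 cm³.
Infill deposited: 0.70 × 95 → 66.5 cm³.
Support = 0.10 × 192, so 19.2 cm³.
Total printed volume: 97 + 66.5 + 19.2 → 182.7 cm³.
Mass: 182.7 × 1.13 → 206.451 g.
Cost = 206.451 g / 1000 × $74.1/kg = $15.30.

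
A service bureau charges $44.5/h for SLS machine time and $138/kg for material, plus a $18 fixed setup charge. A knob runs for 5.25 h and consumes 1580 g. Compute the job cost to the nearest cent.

$469.67

Time charge: 44.5 × 5.25 → $233.625.
Feedstock cost = 138 × 1580/1000, so $218.04.
Adding setup: 233.625 + 218.04 + 18 → 469.665 ≈ $469.67.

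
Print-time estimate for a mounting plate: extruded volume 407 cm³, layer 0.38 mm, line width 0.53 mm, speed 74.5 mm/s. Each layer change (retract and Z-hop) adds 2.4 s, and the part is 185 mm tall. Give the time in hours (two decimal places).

Line area = 0.38 × 0.53 = 0.2014 mm².
Total extruded path = 407000/0.2014 = 2020854 mm.
Extrusion time = 2020854 / 74.5, so 27125.6 s.
Layers = ⌈185/0.38⌉ = 487.
Z-hop total: 487 × 2.4 → 1168.8 s.
Altogether 27125.6 + 1168.8 = 28294.4 s, i.e. 7.86 hours.

7.86 hours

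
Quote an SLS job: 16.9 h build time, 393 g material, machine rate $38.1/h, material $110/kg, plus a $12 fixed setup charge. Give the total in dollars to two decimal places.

$699.12

Machine cost = 38.1 × 16.9 = $643.89.
Material cost: 110 × 393/1000 → $43.23.
Adding setup: 643.89 + 43.23 + 12 → $699.12.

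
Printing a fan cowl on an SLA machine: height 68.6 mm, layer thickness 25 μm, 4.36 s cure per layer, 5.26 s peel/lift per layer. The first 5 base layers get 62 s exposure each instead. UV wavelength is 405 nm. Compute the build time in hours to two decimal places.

7.41 hours

Layers = ⌈68.6/0.025⌉ = 2744.
Burn-in layers = 5 × (62 + 5.26) = 336.3 s.
Remaining layers = 2739 × (4.36 + 5.26), so 26349.18 s.
Total = 336.3 + 26349.18 = 26685.48 s = 7.41 hours.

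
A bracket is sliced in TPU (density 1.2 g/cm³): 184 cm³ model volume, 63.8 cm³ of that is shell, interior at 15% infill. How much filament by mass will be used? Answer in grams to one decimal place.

98.2 g

Interior volume = 184 − 63.8 = 120.2 cm³.
Infill deposited = 0.15 × 120.2, so 18.03 cm³.
Deposited volume: 63.8 + 18.03 → 81.83 cm³.
Mass: 81.83 × 1.2 → 98.196 g.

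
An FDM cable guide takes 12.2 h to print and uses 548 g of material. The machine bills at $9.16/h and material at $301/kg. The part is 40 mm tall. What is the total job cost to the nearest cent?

$276.70

Time charge: 9.16 × 12.2 → $111.752.
Material charge: 301 × 548/1000 → $164.948.
Job cost: 111.752 + 164.948 = $276.70.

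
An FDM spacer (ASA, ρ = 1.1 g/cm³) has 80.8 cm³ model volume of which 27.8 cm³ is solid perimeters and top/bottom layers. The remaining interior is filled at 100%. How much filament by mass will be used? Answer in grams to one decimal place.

88.9 g

Infill region: 80.8 − 27.8 → 53 cm³.
Infill volume = 1.00 × 53, so 53 cm³.
Deposited volume = 27.8 + 53, so 80.8 cm³.
Mass = 80.8 × 1.1, so 88.88 g.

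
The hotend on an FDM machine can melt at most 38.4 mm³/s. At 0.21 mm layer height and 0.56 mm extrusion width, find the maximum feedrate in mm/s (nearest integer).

Bead cross-section = 0.21 × 0.56, so 0.1176 mm².
v_max = Q/A = 38.4/0.1176 = 326.53 mm/s → 327 mm/s.

327 mm/s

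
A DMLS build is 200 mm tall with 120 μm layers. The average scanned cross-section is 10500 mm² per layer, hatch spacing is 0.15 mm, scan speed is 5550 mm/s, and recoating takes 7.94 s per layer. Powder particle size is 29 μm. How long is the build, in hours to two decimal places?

9.52 hours

Number of layers: 200 / 0.12 → 1667 (rounded up).
Hatch length per layer = 10500 / 0.15, so 70000 mm.
Laser time per layer = 70000 / 5550 = 12.6126 s.
Per-layer time = 12.6126 + 7.94, so 20.5526 s.
Build time = 1667 × 20.5526 = 34261.1842 s = 9.52 hours.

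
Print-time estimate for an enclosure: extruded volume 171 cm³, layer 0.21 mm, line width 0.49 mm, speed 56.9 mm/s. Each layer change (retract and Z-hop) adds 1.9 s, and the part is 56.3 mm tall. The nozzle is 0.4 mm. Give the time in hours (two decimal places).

Bead cross-section: 0.21 × 0.49 → 0.1029 mm².
Toolpath length = 171 cm³ / 0.1029 mm² = 171000 / 0.1029 = 1661807.6 mm.
Extrusion time = 1661807.6 / 56.9, so 29205.8 s.
Number of layers: 56.3 / 0.21 → 269 (rounded up).
Layer-change overhead = 269 × 1.9, so 511.1 s.
Altogether 29205.8 + 511.1 = 29716.9 s, i.e. 8.25 hours.

8.25 hours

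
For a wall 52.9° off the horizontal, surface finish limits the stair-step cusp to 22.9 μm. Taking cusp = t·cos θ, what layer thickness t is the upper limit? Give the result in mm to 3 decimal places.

cos(52.9°) = 0.6032; t_max = 0.0229/0.6032 = 0.038 mm.

0.038 mm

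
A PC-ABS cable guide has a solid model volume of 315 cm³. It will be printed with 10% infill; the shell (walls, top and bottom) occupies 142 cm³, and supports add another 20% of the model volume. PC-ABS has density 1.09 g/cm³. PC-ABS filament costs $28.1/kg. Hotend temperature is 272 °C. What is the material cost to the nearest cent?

Infill region = 315 − 142, so 173 cm³.
Deposited infill: 0.10 × 173 → 17.3 cm³.
Support = 0.20 × 315 = 63 cm³.
Deposited volume: 142 + 17.3 + 63 → 222.3 cm³.
Mass = 222.3 × 1.09, so 242.307 g.
Cost = 242.307 g / 1000 × $28.1/kg = $6.81.

$6.81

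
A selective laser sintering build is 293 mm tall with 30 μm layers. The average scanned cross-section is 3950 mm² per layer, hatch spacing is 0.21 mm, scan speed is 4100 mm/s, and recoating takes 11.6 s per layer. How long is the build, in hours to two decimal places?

Layers = ⌈293/0.03⌉ = 9767.
Scan path per layer = 3950 / 0.21 = 18809.5 mm.
Per-layer scan time: 18809.5 / 4100 → 4.5877 s.
Layer cycle = 4.5877 + 11.6 = 16.1877 s.
Build time = 9767 × 16.1877 = 158105.2659 s = 43.92 hours.

43.92 hours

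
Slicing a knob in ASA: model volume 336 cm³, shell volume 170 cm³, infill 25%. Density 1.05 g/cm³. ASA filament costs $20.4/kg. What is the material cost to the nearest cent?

$4.53

Interior volume = 336 − 170 = 166 cm³.
Deposited infill: 0.25 × 166 → 41.5 cm³.
Total printed volume: 170 + 41.5 → 211.5 cm³.
Mass: 211.5 × 1.05 → 222.075 g.
At $20.4/kg: 222.075/1000 × 20.4 = $4.53.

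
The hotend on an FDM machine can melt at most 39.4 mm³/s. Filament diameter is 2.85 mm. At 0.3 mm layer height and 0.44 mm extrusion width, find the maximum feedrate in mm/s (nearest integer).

Extrusion cross-section: 0.3 × 0.44 → 0.132 mm².
v_max = Q/A = 39.4/0.132 = 298.48 mm/s → 298 mm/s.

298 mm/s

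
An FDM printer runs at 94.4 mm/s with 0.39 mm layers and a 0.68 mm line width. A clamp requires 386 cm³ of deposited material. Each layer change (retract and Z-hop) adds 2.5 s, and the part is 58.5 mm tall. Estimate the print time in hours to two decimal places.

4.39 hours

Bead cross-section: 0.39 × 0.68 → 0.2652 mm².
Total extruded path = 386000/0.2652 = 1455505.3 mm.
Print-move time: 1455505.3 / 94.4 → 15418.5 s.
Number of layers: 58.5 / 0.39 → 150 (rounded up).
Layer-change overhead: 150 × 2.5 → 375 s.
Total = 15418.5 + 375 = 15793.5 s = 4.39 hours.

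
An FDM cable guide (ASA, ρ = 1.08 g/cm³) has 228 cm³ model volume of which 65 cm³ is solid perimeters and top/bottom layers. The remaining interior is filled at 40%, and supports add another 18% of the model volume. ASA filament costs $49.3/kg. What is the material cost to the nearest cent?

$9.12

Interior volume = 228 − 65 = 163 cm³.
Infill deposited: 0.40 × 163 → 65.2 cm³.
Support = 0.18 × 228 = 41.04 cm³.
Total printed volume: 65 + 65.2 + 41.04 → 171.24 cm³.
Mass = 171.24 × 1.08 = 184.9392 g.
Cost = 184.9392 g / 1000 × $49.3/kg = $9.12.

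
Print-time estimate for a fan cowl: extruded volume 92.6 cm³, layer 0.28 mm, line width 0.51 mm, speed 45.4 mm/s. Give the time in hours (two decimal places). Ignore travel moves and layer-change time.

3.97 hours

Extrusion cross-section = 0.28 × 0.51 = 0.1428 mm².
Toolpath length = 92.6 cm³ / 0.1428 mm² = 92600 / 0.1428 = 648459.4 mm.
Print-move time: 648459.4 / 45.4 → 14283.2 s.
14283.2 s = 3.97 hours.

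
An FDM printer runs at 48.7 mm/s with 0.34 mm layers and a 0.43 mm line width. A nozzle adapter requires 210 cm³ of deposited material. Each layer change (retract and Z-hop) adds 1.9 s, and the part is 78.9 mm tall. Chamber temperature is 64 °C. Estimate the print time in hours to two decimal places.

Extrusion cross-section: 0.34 × 0.43 → 0.1462 mm².
Total extruded path = 210000/0.1462 = 1436388.5 mm.
Print-move time: 1436388.5 / 48.7 → 29494.6 s.
Layer count = ceil(78.9 / 0.34) = 233.
Layer-change overhead = 233 × 1.9, so 442.7 s.
Altogether 29494.6 + 442.7 = 29937.3 s, i.e. 8.32 hours.

8.32 hours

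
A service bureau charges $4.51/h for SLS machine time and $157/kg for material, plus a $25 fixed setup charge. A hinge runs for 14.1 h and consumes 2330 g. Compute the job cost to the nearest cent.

$454.40

Machine cost = 4.51 × 14.1, so $63.591.
Feedstock cost = 157 × 2330/1000 = $365.81.
Adding setup: 63.591 + 365.81 + 25 → 454.401 ≈ $454.40.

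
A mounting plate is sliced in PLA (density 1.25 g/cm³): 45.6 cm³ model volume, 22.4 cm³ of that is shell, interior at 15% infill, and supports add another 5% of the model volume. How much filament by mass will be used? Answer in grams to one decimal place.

35.2 g

Infill region: 45.6 − 22.4 → 23.2 cm³.
Infill volume: 0.15 × 23.2 → 3.48 cm³.
Support = 0.05 × 45.6, so 2.28 cm³.
Total printed volume = 22.4 + 3.48 + 2.28 = 28.16 cm³.
Mass = 28.16 × 1.25, so 35.2 g.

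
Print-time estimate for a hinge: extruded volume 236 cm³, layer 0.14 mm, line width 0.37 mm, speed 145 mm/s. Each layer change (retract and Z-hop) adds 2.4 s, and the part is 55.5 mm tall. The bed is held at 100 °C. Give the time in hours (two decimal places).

8.99 hours

Bead cross-section = 0.14 × 0.37, so 0.0518 mm².
Toolpath length = 236 cm³ / 0.0518 mm² = 236000 / 0.0518 = 4555984.6 mm.
Extrusion time = 4555984.6 / 145 = 31420.6 s.
Layers = ⌈55.5/0.14⌉ = 397.
Z-hop total = 397 × 2.4, so 952.8 s.
Altogether 31420.6 + 952.8 = 32373.4 s, i.e. 8.99 hours.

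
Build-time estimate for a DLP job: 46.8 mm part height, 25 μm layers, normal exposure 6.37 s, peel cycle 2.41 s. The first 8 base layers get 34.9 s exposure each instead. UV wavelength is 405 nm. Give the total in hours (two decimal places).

4.63 hours

Layers = ⌈46.8/0.025⌉ = 1872.
Bottom layers: 8 × (34.9 + 2.41) → 298.48 s.
Normal layers: 1864 × (6.37 + 2.41) → 16365.92 s.
Total = 298.48 + 16365.92 = 16664.4 s = 4.63 hours.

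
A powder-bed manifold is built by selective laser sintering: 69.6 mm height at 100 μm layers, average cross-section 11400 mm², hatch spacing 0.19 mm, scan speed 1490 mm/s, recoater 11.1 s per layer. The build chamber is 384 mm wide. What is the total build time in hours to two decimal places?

Number of layers: 69.6 / 0.1 → 696 (rounded up).
Per-layer scan distance = 11400 / 0.19, so 60000 mm.
Laser time per layer = 60000 / 1490, so 40.2685 s.
Time per layer: 40.2685 + 11.1 → 51.3685 s.
Build time = 696 × 51.3685 = 35752.476 s = 9.93 hours.

9.93 hours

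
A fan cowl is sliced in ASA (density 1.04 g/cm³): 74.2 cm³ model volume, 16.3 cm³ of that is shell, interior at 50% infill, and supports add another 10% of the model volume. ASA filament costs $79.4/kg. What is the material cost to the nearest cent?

$4.35

Interior volume = 74.2 − 16.3, so 57.9 cm³.
Infill volume: 0.50 × 57.9 → 28.95 cm³.
Support = 0.10 × 74.2, so 7.42 cm³.
Total printed volume: 16.3 + 28.95 + 7.42 → 52.67 cm³.
Mass = 52.67 × 1.04, so 54.7768 g.
At $79.4/kg: 54.7768/1000 × 79.4 = $4.35.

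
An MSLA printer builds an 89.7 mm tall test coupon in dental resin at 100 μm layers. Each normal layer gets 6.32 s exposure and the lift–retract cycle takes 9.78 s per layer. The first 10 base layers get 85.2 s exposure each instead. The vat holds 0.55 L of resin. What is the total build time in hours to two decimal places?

4.23 hours

Number of layers: 89.7 / 0.1 → 897 (rounded up).
Base layers: 10 × (85.2 + 9.78) → 949.8 s.
Remaining layers = 887 × (6.32 + 9.78), so 14280.7 s.
Total = 949.8 + 14280.7 = 15230.5 s = 4.23 hours.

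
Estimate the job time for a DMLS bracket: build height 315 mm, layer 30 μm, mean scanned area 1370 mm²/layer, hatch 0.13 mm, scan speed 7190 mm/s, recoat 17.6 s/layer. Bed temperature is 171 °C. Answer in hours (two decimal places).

55.61 hours

Layer count = ceil(315 / 0.03) = 10500.
Hatch length per layer = 1370 / 0.13, so 10538.5 mm.
Per-layer scan time = 10538.5 / 7190, so 1.4657 s.
Layer cycle: 1.4657 + 17.6 → 19.0657 s.
10500 layers × 19.0657 s/layer = 200189.85 s, i.e. 55.61 hours.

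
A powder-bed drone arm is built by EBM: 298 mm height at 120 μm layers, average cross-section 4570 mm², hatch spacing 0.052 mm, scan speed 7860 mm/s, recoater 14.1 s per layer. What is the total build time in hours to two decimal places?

17.44 hours

Layer count = ceil(298 / 0.12) = 2484.
Hatch length per layer = 4570 / 0.052, so 87884.6 mm.
Per-layer scan time: 87884.6 / 7860 → 11.1812 s.
Per-layer time = 11.1812 + 14.1, so 25.2812 s.
Total: 2484 × 25.2812 s = 62798.5008 s → 17.44 hours.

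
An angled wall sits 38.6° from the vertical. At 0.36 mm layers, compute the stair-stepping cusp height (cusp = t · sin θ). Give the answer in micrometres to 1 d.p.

224.6 μm

h_c = t·sin θ = 0.36 × 0.6239 = 0.224604 mm (224.6 μm).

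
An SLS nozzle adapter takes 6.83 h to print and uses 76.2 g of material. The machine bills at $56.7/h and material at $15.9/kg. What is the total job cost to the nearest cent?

$388.47

Time charge: 56.7 × 6.83 → $387.261.
Material charge = 15.9 × 76.2/1000, so $1.21158.
Total = 387.261 + 1.21158 = 388.47258 ≈ $388.47.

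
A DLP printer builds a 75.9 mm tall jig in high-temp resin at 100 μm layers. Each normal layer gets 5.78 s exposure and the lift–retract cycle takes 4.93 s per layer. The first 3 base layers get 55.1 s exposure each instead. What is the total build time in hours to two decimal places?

2.30 hours

Layer count = ceil(75.9 / 0.1) = 759.
Base layers = 3 × (55.1 + 4.93), so 180.09 s.
Regular layers = 756 × (5.78 + 4.93) = 8096.76 s.
Sum: 180.09 + 8096.76 = 8276.85 s → 2.30 hours.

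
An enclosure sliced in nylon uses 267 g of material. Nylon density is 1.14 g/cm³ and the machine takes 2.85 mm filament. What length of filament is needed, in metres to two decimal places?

Volume = 267 g / 1.14 g·cm⁻³ = 234.2105 cm³ = 234210.5 mm³.
Cross-section of 2.85 mm filament: π·(2.85/2)² = 6.3794 mm².
L = V/A = 234210.5/6.3794 = 36713.56 mm → 36.71 m.

36.71 m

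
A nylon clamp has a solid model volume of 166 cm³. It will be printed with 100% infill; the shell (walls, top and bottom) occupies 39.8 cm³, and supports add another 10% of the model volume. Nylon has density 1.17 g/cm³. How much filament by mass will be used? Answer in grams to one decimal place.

Infill region = 166 − 39.8 = 126.2 cm³.
Infill deposited: 1.00 × 126.2 → 126.2 cm³.
Support = 0.10 × 166 = 16.6 cm³.
Total printed volume: 39.8 + 126.2 + 16.6 → 182.6 cm³.
Mass = 182.6 × 1.17 = 213.642 g.

213.6 g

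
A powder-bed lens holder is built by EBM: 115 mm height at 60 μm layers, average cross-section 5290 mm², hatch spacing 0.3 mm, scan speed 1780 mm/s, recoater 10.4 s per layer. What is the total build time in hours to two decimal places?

Layers = ⌈115/0.06⌉ = 1917.
Scan path per layer: 5290 / 0.3 → 17633.3 mm.
Scan time per layer = 17633.3 / 1780, so 9.9063 s.
Time per layer = 9.9063 + 10.4 = 20.3063 s.
1917 layers × 20.3063 s/layer = 38927.1771 s, i.e. 10.81 hours.

10.81 hours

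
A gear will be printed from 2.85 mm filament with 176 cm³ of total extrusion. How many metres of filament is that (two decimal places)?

27.59 m

Cross-section of 2.85 mm filament: π·(2.85/2)² = 6.3794 mm².
L = 176000 mm³ / 6.3794 mm² = 27588.8 mm, i.e. 27.59 m.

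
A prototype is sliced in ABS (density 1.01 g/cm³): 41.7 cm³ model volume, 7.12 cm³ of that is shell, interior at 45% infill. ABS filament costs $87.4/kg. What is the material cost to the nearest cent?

$2.00

Interior volume = 41.7 − 7.12 = 34.58 cm³.
Infill deposited = 0.45 × 34.58 = 15.561 cm³.
Total extruded = 7.12 + 15.561 = 22.681 cm³.
Mass = 22.681 × 1.01, so 22.90781 g.
Cost = 22.90781 g / 1000 × $87.4/kg = $2.00.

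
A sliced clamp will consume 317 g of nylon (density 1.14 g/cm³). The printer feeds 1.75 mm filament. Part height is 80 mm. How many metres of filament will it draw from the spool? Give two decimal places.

Extruded volume: 317/1.14 = 278.0702 cm³ (278070.2 mm³).
A = π r² = π × 0.875² = 2.4053 mm².
Length = 278070.2 / 2.4053 = 115607.28 mm = 115.61 m.

115.61 m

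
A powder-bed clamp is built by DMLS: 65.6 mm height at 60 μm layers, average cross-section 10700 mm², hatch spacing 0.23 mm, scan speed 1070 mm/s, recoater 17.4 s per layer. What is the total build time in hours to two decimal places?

Layer count = ceil(65.6 / 0.06) = 1094.
Per-layer scan distance: 10700 / 0.23 → 46521.7 mm.
Per-layer scan time = 46521.7 / 1070, so 43.4782 s.
Layer cycle = 43.4782 + 17.4, so 60.8782 s.
1094 layers × 60.8782 s/layer = 66600.7508 s, i.e. 18.50 hours.

18.50 hours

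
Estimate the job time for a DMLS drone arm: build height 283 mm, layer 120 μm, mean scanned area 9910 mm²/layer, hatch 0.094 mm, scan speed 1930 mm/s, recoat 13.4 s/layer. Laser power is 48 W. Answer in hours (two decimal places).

44.58 hours

Layer count = ceil(283 / 0.12) = 2359.
Scan path per layer = 9910 / 0.094 = 105425.5 mm.
Per-layer scan time: 105425.5 / 1930 → 54.6246 s.
Layer cycle = 54.6246 + 13.4 = 68.0246 s.
Build time = 2359 × 68.0246 = 160470.0314 s = 44.58 hours.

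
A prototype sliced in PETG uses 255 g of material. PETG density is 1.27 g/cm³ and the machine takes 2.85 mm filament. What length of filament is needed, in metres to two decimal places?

Extruded volume: 255/1.27 = 200.7874 cm³ (200787.4 mm³).
Cross-section of 2.85 mm filament: π·(2.85/2)² = 6.3794 mm².
Length = 200787.4 / 6.3794 = 31474.34 mm = 31.47 m.

31.47 m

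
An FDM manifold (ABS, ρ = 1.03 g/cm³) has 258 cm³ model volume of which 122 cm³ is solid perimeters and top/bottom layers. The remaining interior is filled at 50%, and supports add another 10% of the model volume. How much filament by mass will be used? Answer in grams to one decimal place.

222.3 g

Interior volume = 258 − 122 = 136 cm³.
Infill volume: 0.50 × 136 → 68 cm³.
Support = 0.10 × 258 = 25.8 cm³.
Deposited volume = 122 + 68 + 25.8 = 215.8 cm³.
Mass = 215.8 × 1.03 = 222.274 g.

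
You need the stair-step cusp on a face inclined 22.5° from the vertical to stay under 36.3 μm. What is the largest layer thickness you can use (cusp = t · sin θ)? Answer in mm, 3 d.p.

sin(22.5°) = 0.3827; t_max = 0.0363/0.3827 = 0.095 mm.

0.095 mm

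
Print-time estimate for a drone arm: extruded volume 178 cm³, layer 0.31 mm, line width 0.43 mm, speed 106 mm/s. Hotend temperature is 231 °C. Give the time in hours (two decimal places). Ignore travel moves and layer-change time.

Extrusion cross-section: 0.31 × 0.43 → 0.1333 mm².
Path length: 178000 mm³ / 0.1333 mm² → 1335333.8 mm.
Time extruding = 1335333.8 / 106, so 12597.5 s.
12597.5 s = 3.50 hours.

3.50 hours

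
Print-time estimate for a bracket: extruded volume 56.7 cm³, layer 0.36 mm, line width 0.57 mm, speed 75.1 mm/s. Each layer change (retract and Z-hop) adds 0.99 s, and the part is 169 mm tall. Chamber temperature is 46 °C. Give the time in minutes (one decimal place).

Extrusion cross-section = 0.36 × 0.57 = 0.2052 mm².
Total extruded path = 56700/0.2052 = 276315.8 mm.
Print-move time = 276315.8 / 75.1 = 3679.3 s.
Number of layers: 169 / 0.36 → 470 (rounded up).
Layer-change overhead = 470 × 0.99, so 465.3 s.
Altogether 3679.3 + 465.3 = 4144.6 s, i.e. 69.1 minutes.

69.1 minutes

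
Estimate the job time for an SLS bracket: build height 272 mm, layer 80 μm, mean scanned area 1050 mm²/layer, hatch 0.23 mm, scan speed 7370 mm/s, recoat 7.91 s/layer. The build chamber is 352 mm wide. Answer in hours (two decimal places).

8.06 hours

Layers = ⌈272/0.08⌉ = 3400.
Per-layer scan distance = 1050 / 0.23, so 4565.2 mm.
Laser time per layer = 4565.2 / 7370 = 0.6194 s.
Per-layer time = 0.6194 + 7.91, so 8.5294 s.
Total: 3400 × 8.5294 s = 28999.96 s → 8.06 hours.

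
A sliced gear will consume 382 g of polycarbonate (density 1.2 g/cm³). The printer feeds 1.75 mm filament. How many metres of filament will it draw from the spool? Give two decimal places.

Volume = 382 g / 1.2 g·cm⁻³ = 318.3333 cm³ = 318333.3 mm³.
Filament cross-section = π × (1.75/2)² = 2.4053 mm².
L = V/A = 318333.3/2.4053 = 132346.61 mm → 132.35 m.

132.35 m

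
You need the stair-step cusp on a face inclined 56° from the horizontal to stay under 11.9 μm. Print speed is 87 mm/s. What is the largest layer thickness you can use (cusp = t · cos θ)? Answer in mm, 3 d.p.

t = h_c / cos θ = 0.0119 / 0.5592 = 0.021 mm.

0.021 mm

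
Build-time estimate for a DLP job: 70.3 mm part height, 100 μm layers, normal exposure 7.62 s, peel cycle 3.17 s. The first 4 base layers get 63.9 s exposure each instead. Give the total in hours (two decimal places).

2.17 hours

Layer count = ceil(70.3 / 0.1) = 703.
Bottom layers = 4 × (63.9 + 3.17), so 268.28 s.
Regular layers: 699 × (7.62 + 3.17) → 7542.21 s.
Total = 268.28 + 7542.21 = 7810.49 s = 2.17 hours.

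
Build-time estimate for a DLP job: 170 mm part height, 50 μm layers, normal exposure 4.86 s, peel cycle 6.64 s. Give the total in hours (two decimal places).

10.86 hours

Number of layers: 170 / 0.05 → 3400 (rounded up).
Cycle time = 4.86 + 6.64 = 11.5 s.
Total = 3400 × 11.5 = 39100 s = 10.86 hours.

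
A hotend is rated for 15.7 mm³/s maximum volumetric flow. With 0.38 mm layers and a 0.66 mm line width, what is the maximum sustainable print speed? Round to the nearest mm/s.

63 mm/s

Bead cross-section: 0.38 × 0.66 → 0.2508 mm².
Max speed = 15.7 / 0.2508 = 62.60 ≈ 63 mm/s.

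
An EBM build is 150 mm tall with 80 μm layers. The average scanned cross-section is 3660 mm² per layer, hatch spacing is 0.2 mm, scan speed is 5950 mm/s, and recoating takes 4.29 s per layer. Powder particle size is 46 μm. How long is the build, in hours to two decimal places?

Number of layers: 150 / 0.08 → 1875 (rounded up).
Per-layer scan distance = 3660 / 0.2 = 18300 mm.
Scan time per layer: 18300 / 5950 → 3.0756 s.
Layer cycle = 3.0756 + 4.29 = 7.3656 s.
Build time = 1875 × 7.3656 = 13810.5 s = 3.84 hours.

3.84 hours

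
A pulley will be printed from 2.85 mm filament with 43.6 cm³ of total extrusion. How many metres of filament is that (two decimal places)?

A = π r² = π × 1.425² = 6.3794 mm².
Length = 43.6 cm³ / 6.3794 mm² = 43600 / 6.3794 = 6834.5 mm = 6.83 m.

6.83 m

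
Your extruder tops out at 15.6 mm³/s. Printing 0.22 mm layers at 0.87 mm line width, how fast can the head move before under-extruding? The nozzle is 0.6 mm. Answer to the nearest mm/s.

Extrusion cross-section = 0.22 × 0.87, so 0.1914 mm².
Max speed = 15.6 / 0.1914 = 81.50 ≈ 82 mm/s.

82 mm/s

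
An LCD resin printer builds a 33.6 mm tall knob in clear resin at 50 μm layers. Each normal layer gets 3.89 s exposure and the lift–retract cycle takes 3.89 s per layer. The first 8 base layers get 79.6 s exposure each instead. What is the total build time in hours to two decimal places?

Layers = ⌈33.6/0.05⌉ = 672.
Base layers = 8 × (79.6 + 3.89) = 667.92 s.
Normal layers: 664 × (3.89 + 3.89) → 5165.92 s.
Sum: 667.92 + 5165.92 = 5833.84 s → 1.62 hours.

1.62 hours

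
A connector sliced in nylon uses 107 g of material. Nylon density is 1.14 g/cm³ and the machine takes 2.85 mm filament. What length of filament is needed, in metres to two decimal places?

Volume = 107 g / 1.14 g·cm⁻³ = 93.8596 cm³ = 93859.6 mm³.
Cross-section of 2.85 mm filament: π·(2.85/2)² = 6.3794 mm².
Length = 93859.6 / 6.3794 = 14712.92 mm = 14.71 m.

14.71 m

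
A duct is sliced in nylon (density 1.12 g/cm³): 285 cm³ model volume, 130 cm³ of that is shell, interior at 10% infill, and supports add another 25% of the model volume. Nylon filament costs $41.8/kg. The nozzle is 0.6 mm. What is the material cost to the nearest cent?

Volume inside the shell: 285 − 130 → 155 cm³.
Infill volume: 0.10 × 155 → 15.5 cm³.
Support = 0.25 × 285, so 71.25 cm³.
Total printed volume: 130 + 15.5 + 71.25 → 216.75 cm³.
Mass = 216.75 × 1.12 = 242.76 g.
At $41.8/kg: 242.76/1000 × 41.8 = $10.15.

$10.15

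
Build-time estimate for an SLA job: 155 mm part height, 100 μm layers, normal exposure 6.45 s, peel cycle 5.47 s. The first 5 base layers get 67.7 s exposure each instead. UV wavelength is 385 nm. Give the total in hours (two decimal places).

Layer count = ceil(155 / 0.1) = 1550.
Base layers = 5 × (67.7 + 5.47) = 365.85 s.
Regular layers = 1545 × (6.45 + 5.47) = 18416.4 s.
Sum: 365.85 + 18416.4 = 18782.25 s → 5.22 hours.

5.22 hours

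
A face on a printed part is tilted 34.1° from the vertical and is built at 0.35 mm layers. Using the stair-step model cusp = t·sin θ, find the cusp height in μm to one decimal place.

196.2 μm

Cusp = layer height × sin(34.1°) = 0.35 × 0.5606 = 0.19621 mm = 196.2 μm.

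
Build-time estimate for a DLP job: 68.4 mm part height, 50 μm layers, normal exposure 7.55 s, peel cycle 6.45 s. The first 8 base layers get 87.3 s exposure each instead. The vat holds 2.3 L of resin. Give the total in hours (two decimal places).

Number of layers: 68.4 / 0.05 → 1368 (rounded up).
Base layers = 8 × (87.3 + 6.45), so 750 s.
Remaining layers = 1360 × (7.55 + 6.45) = 19040 s.
Total = 750 + 19040 = 19790 s = 5.50 hours.

5.50 hours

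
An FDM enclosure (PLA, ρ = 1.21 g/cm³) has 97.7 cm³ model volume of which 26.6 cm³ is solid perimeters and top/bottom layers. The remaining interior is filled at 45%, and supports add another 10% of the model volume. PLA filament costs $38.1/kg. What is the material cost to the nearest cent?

$3.15

Infill region: 97.7 − 26.6 → 71.1 cm³.
Infill volume = 0.45 × 71.1 = 31.995 cm³.
Support = 0.10 × 97.7 = 9.77 cm³.
Total printed volume = 26.6 + 31.995 + 9.77, so 68.365 cm³.
Mass = 68.365 × 1.21 = 82.72165 g.
At $38.1/kg: 82.72165/1000 × 38.1 = $3.15.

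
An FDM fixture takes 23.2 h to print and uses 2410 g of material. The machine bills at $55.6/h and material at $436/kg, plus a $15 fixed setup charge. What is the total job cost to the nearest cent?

Time charge = 55.6 × 23.2 = $1289.92.
Feedstock cost = 436 × 2410/1000, so $1050.76.
Total = 1289.92 + 1050.76 + 15 = $2355.68.

$2355.68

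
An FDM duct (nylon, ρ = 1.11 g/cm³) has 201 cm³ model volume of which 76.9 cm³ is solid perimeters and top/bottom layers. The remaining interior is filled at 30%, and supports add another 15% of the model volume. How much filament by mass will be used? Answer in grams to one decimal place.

160.2 g

Infill region = 201 − 76.9, so 124.1 cm³.
Infill deposited: 0.30 × 124.1 → 37.23 cm³.
Support: 0.15 × 201 → 30.15 cm³.
Total printed volume: 76.9 + 37.23 + 30.15 → 144.28 cm³.
Mass: 144.28 × 1.11 → 160.1508 g.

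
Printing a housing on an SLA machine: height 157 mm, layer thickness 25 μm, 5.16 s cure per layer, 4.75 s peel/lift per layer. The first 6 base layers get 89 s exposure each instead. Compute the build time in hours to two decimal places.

17.43 hours

Layer count = ceil(157 / 0.025) = 6280.
Burn-in layers = 6 × (89 + 4.75) = 562.5 s.
Regular layers = 6274 × (5.16 + 4.75) = 62175.34 s.
Sum: 562.5 + 62175.34 = 62737.84 s → 17.43 hours.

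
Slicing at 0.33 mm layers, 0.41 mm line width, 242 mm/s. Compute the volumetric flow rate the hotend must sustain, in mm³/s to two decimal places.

32.74

Extrusion cross-section = 0.33 × 0.41 = 0.1353 mm².
Volumetric flow = 242 × 0.1353 = 32.74 mm³/s.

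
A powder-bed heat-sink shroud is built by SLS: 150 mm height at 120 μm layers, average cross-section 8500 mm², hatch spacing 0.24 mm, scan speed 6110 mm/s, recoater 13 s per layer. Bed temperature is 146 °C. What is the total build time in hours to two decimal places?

Layers = ⌈150/0.12⌉ = 1250.
Per-layer scan distance = 8500 / 0.24 = 35416.7 mm.
Laser time per layer = 35416.7 / 6110 = 5.7965 s.
Per-layer time = 5.7965 + 13 = 18.7965 s.
Build time = 1250 × 18.7965 = 23495.625 s = 6.53 hours.

6.53 hours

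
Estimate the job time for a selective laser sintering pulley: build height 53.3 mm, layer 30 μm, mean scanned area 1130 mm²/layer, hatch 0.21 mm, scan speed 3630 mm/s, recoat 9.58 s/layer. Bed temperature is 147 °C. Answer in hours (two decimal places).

5.46 hours

Number of layers: 53.3 / 0.03 → 1777 (rounded up).
Scan path per layer = 1130 / 0.21 = 5381 mm.
Per-layer scan time: 5381 / 3630 → 1.4824 s.
Per-layer time: 1.4824 + 9.58 → 11.0624 s.
Total: 1777 × 11.0624 s = 19657.8848 s → 5.46 hours.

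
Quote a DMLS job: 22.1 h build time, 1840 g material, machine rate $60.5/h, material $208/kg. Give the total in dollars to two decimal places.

Machine-time cost = 60.5 × 22.1, so $1337.05.
Feedstock cost = 208 × 1840/1000, so $382.72.
Total = 1337.05 + 382.72 = $1719.77.

$1719.77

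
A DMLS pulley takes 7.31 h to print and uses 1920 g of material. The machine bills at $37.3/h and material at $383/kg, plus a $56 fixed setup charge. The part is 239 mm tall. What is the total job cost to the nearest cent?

Time charge: 37.3 × 7.31 → $272.663.
Material cost = 383 × 1920/1000 = $735.36.
Adding setup: 272.663 + 735.36 + 56 → 1064.023 ≈ $1064.02.

$1064.02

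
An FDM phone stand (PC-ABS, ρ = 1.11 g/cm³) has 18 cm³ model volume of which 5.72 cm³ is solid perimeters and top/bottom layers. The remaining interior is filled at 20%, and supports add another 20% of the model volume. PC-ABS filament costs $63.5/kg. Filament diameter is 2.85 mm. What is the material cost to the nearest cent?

$0.83

Interior volume = 18 − 5.72 = 12.28 cm³.
Deposited infill = 0.20 × 12.28 = 2.456 cm³.
Support = 0.20 × 18, so 3.6 cm³.
Total printed volume: 5.72 + 2.456 + 3.6 → 11.776 cm³.
Mass = 11.776 × 1.11 = 13.07136 g.
Cost = 13.07136 g / 1000 × $63.5/kg = $0.83.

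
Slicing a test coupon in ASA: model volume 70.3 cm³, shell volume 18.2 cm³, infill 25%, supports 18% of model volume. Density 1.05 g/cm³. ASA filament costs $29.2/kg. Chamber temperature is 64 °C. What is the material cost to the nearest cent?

$1.35

Volume inside the shell: 70.3 − 18.2 → 52.1 cm³.
Infill volume = 0.25 × 52.1 = 13.025 cm³.
Support = 0.18 × 70.3 = 12.654 cm³.
Total extruded: 18.2 + 13.025 + 12.654 → 43.879 cm³.
Mass = 43.879 × 1.05 = 46.07295 g.
At $29.2/kg: 46.07295/1000 × 29.2 = $1.35.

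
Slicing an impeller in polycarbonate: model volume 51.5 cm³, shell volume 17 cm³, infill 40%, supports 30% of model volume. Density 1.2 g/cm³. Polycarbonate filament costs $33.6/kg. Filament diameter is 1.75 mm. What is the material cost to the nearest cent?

$1.86

Interior volume: 51.5 − 17 → 34.5 cm³.
Infill deposited = 0.40 × 34.5, so 13.8 cm³.
Support = 0.30 × 51.5 = 15.45 cm³.
Total printed volume = 17 + 13.8 + 15.45, so 46.25 cm³.
Mass = 46.25 × 1.2, so 55.5 g.
At $33.6/kg: 55.5/1000 × 33.6 = $1.86.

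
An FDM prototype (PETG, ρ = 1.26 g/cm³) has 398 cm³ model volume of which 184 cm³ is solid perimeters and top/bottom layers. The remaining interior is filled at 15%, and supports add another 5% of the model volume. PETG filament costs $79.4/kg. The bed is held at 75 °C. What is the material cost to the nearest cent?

$23.61

Volume inside the shell = 398 − 184 = 214 cm³.
Infill volume = 0.15 × 214 = 32.1 cm³.
Support = 0.05 × 398, so 19.9 cm³.
Total printed volume: 184 + 32.1 + 19.9 → 236 cm³.
Mass = 236 × 1.26, so 297.36 g.
At $79.4/kg: 297.36/1000 × 79.4 = $23.61.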